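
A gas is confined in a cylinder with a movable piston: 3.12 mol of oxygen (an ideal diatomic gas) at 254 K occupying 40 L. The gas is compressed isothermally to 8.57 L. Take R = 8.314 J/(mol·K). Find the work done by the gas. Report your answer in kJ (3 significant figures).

Isothermal: W = nRT ln(V₂/V₁).
W = (3.12)(8.314)(254) × ln(8.57/40)
  = 6589 × -1.541
W_by_gas = -10151 J.

W ≈ -10.2 kJ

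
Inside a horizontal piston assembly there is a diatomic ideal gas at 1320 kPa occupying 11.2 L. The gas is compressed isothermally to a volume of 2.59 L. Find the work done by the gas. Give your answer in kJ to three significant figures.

Isothermal: W = nRT ln(V₂/V₁) = P₁V₁ ln(V₂/V₁).
P₁V₁ = (1320 kPa)(11.2 L) = 14784 J.
W = 14784 × ln(2.59/11.2) = 14784 × -1.464
W_by_gas = -21648 J.

W ≈ -21.6 kJ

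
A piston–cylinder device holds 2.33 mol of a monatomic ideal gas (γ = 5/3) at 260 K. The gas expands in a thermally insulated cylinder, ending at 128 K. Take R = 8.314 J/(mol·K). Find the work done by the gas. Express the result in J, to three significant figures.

W ≈ 3840 J

Adiabatic ⇒ Q = 0, so W_by = −ΔU = nCᵥ(T₁ − T₂).
Cᵥ = 3R/2 = 12.47 J/(mol·K).
W = (2.33)(12.47)(260 − 128) = 3836 J.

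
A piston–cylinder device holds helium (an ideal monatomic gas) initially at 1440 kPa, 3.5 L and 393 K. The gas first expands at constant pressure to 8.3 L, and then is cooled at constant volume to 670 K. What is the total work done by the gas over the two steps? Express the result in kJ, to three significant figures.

W_total ≈ 6.91 kJ

Step 1 (isobaric): W = PΔV = (1440 kPa)(8.3 − 3.5 L) = 6912 J.
Step 2 (isochoric): W = 0 (constant volume).
W_total = 6912 + 0 = 6912 J.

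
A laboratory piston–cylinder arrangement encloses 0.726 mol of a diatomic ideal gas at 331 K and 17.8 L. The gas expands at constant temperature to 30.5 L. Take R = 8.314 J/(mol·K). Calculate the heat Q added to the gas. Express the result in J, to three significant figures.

Isothermal ⇒ ΔU = 0, so Q = W = nRT ln(V₂/V₁).
Q = (0.726)(8.314)(331) ln(30.5/17.8) = 1998 × 0.5385 = 1076 J.

Q ≈ 1080 J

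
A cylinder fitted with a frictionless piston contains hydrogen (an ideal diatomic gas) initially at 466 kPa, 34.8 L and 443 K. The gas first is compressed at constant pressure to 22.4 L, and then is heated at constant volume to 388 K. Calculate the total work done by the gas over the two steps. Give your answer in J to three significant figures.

Step 1 (isobaric): W = PΔV = (466 kPa)(22.4 − 34.8 L) = -5778 J.
Step 2 (isochoric): W = 0 (constant volume).
W_total = -5778 + 0 = -5778 J.

W_total ≈ -5780 J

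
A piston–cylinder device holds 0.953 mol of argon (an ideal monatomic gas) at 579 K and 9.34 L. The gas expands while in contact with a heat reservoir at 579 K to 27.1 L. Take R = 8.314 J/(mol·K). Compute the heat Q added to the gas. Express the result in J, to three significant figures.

Isothermal ⇒ ΔU = 0, so Q = W = nRT ln(V₂/V₁).
Q = (0.953)(8.314)(579) ln(27.1/9.34) = 4588 × 1.065 = 4887 J.

Q ≈ 4890 J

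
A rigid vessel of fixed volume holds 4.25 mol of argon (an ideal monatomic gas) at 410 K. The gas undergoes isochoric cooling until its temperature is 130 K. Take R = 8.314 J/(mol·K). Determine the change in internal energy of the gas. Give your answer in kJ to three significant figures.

Constant volume ⇒ W = 0, so Q = ΔU = nCᵥΔT with Cᵥ = 3R/2 = 12.47 J/(mol·K).
ΔU = (4.25)(12.47)(130 − 410) = -14840 J.

ΔU ≈ -14.8 kJ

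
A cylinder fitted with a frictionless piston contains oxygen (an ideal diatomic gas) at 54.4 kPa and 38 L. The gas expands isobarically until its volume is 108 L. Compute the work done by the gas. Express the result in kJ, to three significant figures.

W ≈ 3.81 kJ

Isobaric: W = P ΔV.
W = (54.4 kPa)(108 − 38 L) = (54.4)(70) = 3808 J.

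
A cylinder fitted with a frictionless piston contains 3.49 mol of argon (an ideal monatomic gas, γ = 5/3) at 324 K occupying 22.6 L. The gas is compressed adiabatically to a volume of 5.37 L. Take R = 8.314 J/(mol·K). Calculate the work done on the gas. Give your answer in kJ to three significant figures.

Adiabatic: TV^(γ−1) = const with γ = 5/3.
T₂ = T₁ (V₁/V₂)^(γ−1) = 324 × (22.6/5.37)^0.667 = 324 × 2.607 = 844.6 K.
W_by = nCᵥ(T₁ − T₂) = (3.49)(12.47)(324 − 844.6) = -22657 J.
Work on gas = −W_by = 22657 J.

W ≈ 22.7 kJ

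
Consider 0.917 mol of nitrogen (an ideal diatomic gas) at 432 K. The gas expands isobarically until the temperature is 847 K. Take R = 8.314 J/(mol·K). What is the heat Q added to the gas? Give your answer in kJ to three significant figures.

Q ≈ 11.1 kJ

Isobaric: W = nRΔT = (0.917)(8.314)(415) = 3164 J.
ΔU = nCᵥΔT with Cᵥ = 5R/2: ΔU = (0.917)(20.79)(415) = 7910 J.
Q = ΔU + W = 7910 + 3164 = 11074 J.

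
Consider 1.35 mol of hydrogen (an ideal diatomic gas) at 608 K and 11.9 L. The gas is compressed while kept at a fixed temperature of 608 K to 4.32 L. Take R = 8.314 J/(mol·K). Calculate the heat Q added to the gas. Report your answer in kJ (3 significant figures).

Q ≈ -6.91 kJ

Isothermal ⇒ ΔU = 0, so Q = W = nRT ln(V₂/V₁).
Q = (1.35)(8.314)(608) ln(4.32/11.9) = 6824 × -1.013 = -6915 J.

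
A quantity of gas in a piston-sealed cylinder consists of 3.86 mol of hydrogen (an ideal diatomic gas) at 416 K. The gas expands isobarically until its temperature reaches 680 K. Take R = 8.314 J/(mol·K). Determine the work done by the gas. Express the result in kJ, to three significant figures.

Isobaric: W = P ΔV = nR ΔT.
W = (3.86)(8.314)(680 − 416) = 8472 J.

W ≈ 8.47 kJ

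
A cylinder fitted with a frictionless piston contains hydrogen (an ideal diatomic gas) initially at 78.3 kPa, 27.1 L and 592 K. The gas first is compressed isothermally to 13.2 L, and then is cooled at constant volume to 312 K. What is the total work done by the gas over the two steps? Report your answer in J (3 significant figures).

Step 1 (isothermal): W = P₁V₁ ln(V₂/V₁) = (2122) ln(13.2/27.1) = -1526 J.
Step 2 (isochoric): W = 0 (constant volume).
W_total = -1526 + 0 = -1526 J.

W_total ≈ -1530 J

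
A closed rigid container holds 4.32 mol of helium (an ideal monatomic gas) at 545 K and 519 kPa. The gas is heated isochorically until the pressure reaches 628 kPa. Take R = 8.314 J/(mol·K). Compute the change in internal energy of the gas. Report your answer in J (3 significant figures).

Constant volume ⇒ W = 0, so Q = ΔU = nCᵥΔT with Cᵥ = 3R/2 = 12.47 J/(mol·K).
At constant V, T₂/T₁ = P₂/P₁ ⇒ ΔT = T₁(P₂/P₁ − 1) = 545·(628/519 − 1) = 114.5 K.
ΔU = (4.32)(12.47)(114.5) = 6167 J.

ΔU ≈ 6170 J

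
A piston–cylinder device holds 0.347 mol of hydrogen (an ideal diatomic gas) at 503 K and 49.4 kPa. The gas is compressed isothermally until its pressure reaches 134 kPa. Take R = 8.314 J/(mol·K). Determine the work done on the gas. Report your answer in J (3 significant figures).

W ≈ 1450 J

Isothermal process: W = nRT ln(V₂/V₁) = nRT ln(P₁/P₂).
W = (0.347)(8.314)(503) × ln(49.4/134)
  = 1451 × ln(0.3687) = 1451 × -0.9979
W_by_gas = -1448 J; work on gas = −W_by = 1448 J.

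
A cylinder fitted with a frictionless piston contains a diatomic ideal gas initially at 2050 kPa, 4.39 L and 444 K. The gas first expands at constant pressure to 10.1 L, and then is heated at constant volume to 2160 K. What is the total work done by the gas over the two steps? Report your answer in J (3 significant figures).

W_total ≈ 11700 J

Step 1 (isobaric): W = PΔV = (2050 kPa)(10.1 − 4.39 L) = 11706 J.
Step 2 (isochoric): W = 0 (constant volume).
W_total = 11706 + 0 = 11706 J.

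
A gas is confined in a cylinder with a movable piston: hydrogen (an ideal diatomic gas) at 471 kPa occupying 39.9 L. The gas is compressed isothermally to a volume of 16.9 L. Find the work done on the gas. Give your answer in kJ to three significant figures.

Isothermal: W = nRT ln(V₂/V₁) = P₁V₁ ln(V₂/V₁).
P₁V₁ = (471 kPa)(39.9 L) = 18793 J.
W = 18793 × ln(16.9/39.9) = 18793 × -0.8591
W_by_gas = -16144 J; work on gas = −W_by = 16144 J.

W ≈ 16.1 kJ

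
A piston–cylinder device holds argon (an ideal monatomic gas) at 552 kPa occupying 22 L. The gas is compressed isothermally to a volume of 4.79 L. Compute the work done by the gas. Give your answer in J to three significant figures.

Isothermal: W = nRT ln(V₂/V₁) = P₁V₁ ln(V₂/V₁).
P₁V₁ = (552 kPa)(22 L) = 12144 J.
W = 12144 × ln(4.79/22) = 12144 × -1.525
W_by_gas = -18514 J.

W ≈ -18500 J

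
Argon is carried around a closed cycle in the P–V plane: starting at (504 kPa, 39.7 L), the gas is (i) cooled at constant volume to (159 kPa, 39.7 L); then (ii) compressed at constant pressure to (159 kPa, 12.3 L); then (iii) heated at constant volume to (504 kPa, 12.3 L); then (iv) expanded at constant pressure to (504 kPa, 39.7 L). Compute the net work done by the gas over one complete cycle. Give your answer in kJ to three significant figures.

Constant-volume legs do no work.
W(ii) = (159)(12.3 − 39.7) = -4357 J; W(iv) = (504)(39.7 − 12.3) = 13810 J.
W_net = -4357 + 13810 = 9453 J (the clockwise enclosed area).

W_net ≈ 9.45 kJ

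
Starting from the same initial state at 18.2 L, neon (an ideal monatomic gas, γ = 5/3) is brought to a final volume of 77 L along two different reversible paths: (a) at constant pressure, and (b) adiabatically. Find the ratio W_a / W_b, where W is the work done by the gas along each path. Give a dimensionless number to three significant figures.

Path (a) isobaric: W = P₁(V₂ − V₁) → W_a/(P₁V₁) = 3.231.
Path (b) adiabatic: W = P₁V₁(1 − (V₁/V₂)^(γ−1))/(γ−1) → W_b/(P₁V₁) = 0.9266.
W_a / W_b = 3.231 / 0.9266 = 3.487.

W_a / W_b ≈ 3.49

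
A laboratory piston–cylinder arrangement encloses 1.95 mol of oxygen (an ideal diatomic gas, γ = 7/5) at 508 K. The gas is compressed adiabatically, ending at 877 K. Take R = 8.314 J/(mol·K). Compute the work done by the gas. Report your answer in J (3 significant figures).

W ≈ -15000 J

Adiabatic ⇒ Q = 0, so W_by = −ΔU = nCᵥ(T₁ − T₂).
Cᵥ = 5R/2 = 20.79 J/(mol·K).
W = (1.95)(20.79)(508 − 877) = -14956 J.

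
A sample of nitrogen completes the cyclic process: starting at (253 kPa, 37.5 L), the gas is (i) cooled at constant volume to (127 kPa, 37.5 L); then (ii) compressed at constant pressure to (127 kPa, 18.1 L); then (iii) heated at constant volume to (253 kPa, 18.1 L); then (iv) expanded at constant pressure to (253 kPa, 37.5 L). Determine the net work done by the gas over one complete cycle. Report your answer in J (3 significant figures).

Constant-volume legs do no work.
W(ii) = (127)(18.1 − 37.5) = -2464 J; W(iv) = (253)(37.5 − 18.1) = 4908 J.
W_net = -2464 + 4908 = 2444 J (the clockwise enclosed area).

W_net ≈ 2440 J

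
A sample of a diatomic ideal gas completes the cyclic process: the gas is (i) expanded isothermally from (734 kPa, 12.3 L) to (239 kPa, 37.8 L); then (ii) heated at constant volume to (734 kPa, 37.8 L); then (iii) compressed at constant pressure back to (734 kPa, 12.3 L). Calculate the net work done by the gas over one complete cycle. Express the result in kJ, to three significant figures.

Leg (i): W = PᵢVᵢ ln(V_f/Vᵢ) = (9028) ln(37.8/12.3) = 10136 J.
Leg (ii): W = 0.
Leg (iii): W = PΔV = (734)(12.3 − 37.8) = -18717 J.
W_net = 10136 − 18717 = -8581 J.

W_net ≈ -8.58 kJ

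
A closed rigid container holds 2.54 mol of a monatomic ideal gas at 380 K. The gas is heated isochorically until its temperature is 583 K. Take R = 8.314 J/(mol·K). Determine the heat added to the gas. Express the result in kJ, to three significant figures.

Q ≈ 6.43 kJ

Constant volume ⇒ W = 0, so Q = ΔU = nCᵥΔT with Cᵥ = 3R/2 = 12.47 J/(mol·K).
ΔU = (2.54)(12.47)(583 − 380) = 6430 J.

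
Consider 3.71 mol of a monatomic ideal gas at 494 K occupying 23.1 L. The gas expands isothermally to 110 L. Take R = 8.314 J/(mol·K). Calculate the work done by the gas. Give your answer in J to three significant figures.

W ≈ 23800 J

Isothermal: W = nRT ln(V₂/V₁).
W = (3.71)(8.314)(494) × ln(110/23.1)
  = 15237 × 1.561
W_by_gas = 23780 J.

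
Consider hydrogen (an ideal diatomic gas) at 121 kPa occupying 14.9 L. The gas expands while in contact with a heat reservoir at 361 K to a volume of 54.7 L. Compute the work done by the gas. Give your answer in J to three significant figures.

Isothermal: W = nRT ln(V₂/V₁) = P₁V₁ ln(V₂/V₁).
P₁V₁ = (121 kPa)(14.9 L) = 1803 J.
W = 1803 × ln(54.7/14.9) = 1803 × 1.301
W_by_gas = 2345 J.

W ≈ 2340 J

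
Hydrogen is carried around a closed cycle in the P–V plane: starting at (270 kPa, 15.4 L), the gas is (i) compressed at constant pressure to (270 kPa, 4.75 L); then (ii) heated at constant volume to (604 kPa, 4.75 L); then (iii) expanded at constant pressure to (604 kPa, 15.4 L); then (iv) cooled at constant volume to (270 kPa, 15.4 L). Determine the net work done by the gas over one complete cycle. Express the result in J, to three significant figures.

Constant-volume legs do no work.
W(i) = (270)(4.75 − 15.4) = -2876 J; W(iii) = (604)(15.4 − 4.75) = 6433 J.
W_net = -2876 + 6433 = 3557 J (the clockwise enclosed area).

W_net ≈ 3560 J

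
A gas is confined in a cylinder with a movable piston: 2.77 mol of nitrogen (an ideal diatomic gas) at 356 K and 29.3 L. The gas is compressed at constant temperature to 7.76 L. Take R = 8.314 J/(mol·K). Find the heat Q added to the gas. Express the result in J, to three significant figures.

Isothermal ⇒ ΔU = 0, so Q = W = nRT ln(V₂/V₁).
Q = (2.77)(8.314)(356) ln(7.76/29.3) = 8199 × -1.329 = -10893 J.

Q ≈ -10900 J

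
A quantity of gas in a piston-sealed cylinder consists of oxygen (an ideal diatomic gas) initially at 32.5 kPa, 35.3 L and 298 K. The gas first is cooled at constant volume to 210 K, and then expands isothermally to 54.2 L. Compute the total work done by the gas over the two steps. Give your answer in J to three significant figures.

Step 1 (isochoric): W = 0 (constant volume).
After step 1: P = 22.9 kPa (V unchanged).
Step 2 (isothermal): W = P₁V₁ ln(V₂/V₁) = (808.5) ln(54.2/35.3) = 346.7 J.
W_total = 0 + 346.7 = 346.7 J.

W_total ≈ 347 J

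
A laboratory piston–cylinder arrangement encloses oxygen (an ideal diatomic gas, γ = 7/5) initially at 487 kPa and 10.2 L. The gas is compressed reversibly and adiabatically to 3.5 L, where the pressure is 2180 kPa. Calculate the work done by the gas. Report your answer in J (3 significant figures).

W ≈ -6660 J

Adiabatic: W = (P₁V₁ − P₂V₂)/(γ − 1) with γ = 7/5.
P₁V₁ = 4967 J, P₂V₂ = 7630 J.
W = (4967 − 7630) / 0.4 = -6657 J.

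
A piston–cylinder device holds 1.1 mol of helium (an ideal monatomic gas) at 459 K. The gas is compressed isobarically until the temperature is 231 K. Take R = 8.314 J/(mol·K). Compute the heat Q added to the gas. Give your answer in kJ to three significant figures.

Q ≈ -5.21 kJ

Isobaric: W = nRΔT = (1.1)(8.314)(-228) = -2085 J.
ΔU = nCᵥΔT with Cᵥ = 3R/2: ΔU = (1.1)(12.47)(-228) = -3128 J.
Q = ΔU + W = -3128 − 2085 = -5213 J.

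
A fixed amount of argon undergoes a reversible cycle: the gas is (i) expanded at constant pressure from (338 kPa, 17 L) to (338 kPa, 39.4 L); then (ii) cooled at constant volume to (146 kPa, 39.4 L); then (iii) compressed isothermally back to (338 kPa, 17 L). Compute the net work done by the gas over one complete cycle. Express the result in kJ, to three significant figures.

Leg (i): W = PΔV = (338)(39.4 − 17) = 7571 J.
Leg (ii): W = 0.
Leg (iii): W = PᵢVᵢ ln(V_f/Vᵢ) = (5752) ln(17/39.4) = -4835 J.
W_net = 7571 − 4835 = 2736 J.

W_net ≈ 2.74 kJ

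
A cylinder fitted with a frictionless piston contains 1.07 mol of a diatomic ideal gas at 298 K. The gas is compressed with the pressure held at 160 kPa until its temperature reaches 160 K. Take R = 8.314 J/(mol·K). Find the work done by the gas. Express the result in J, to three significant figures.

W ≈ -1230 J

Isobaric: W = P ΔV = nR ΔT.
W = (1.07)(8.314)(160 − 298) = -1228 J.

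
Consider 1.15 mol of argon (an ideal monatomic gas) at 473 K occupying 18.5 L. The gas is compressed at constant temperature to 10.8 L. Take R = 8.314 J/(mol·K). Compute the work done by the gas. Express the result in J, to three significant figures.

Isothermal: W = nRT ln(V₂/V₁).
W = (1.15)(8.314)(473) × ln(10.8/18.5)
  = 4522 × -0.5382
W_by_gas = -2434 J.

W ≈ -2430 J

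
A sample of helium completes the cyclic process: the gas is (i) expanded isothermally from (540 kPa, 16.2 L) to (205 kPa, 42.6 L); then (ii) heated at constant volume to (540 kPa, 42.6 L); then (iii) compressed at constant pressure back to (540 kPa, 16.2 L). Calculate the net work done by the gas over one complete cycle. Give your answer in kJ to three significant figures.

Leg (i): W = PᵢVᵢ ln(V_f/Vᵢ) = (8748) ln(42.6/16.2) = 8458 J.
Leg (ii): W = 0.
Leg (iii): W = PΔV = (540)(16.2 − 42.6) = -14256 J.
W_net = 8458 − 14256 = -5798 J.

W_net ≈ -5.80 kJ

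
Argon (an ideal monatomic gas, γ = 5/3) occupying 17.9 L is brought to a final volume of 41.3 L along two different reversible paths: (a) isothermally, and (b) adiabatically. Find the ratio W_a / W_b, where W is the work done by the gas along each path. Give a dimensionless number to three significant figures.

Path (a) isothermal: W = P₁V₁ ln(V₂/V₁) → W_a/(P₁V₁) = 0.8361.
Path (b) adiabatic: W = P₁V₁(1 − (V₁/V₂)^(γ−1))/(γ−1) → W_b/(P₁V₁) = 0.6409.
W_a / W_b = 0.8361 / 0.6409 = 1.304.

W_a / W_b ≈ 1.30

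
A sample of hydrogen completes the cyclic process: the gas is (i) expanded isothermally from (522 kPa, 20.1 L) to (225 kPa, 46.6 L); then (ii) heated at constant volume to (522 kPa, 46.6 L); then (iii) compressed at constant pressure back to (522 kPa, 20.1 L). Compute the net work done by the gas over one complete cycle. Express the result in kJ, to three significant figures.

W_net ≈ -5.01 kJ

Leg (i): W = PᵢVᵢ ln(V_f/Vᵢ) = (10492) ln(46.6/20.1) = 8823 J.
Leg (ii): W = 0.
Leg (iii): W = PΔV = (522)(20.1 − 46.6) = -13833 J.
W_net = 8823 − 13833 = -5010 J.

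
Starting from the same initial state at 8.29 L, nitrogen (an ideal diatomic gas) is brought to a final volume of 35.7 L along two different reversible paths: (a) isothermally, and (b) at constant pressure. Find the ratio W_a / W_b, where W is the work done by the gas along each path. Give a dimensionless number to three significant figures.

W_a / W_b ≈ 0.442

Path (a) isothermal: W = P₁V₁ ln(V₂/V₁) → W_a/(P₁V₁) = 1.46.
Path (b) isobaric: W = P₁(V₂ − V₁) → W_b/(P₁V₁) = 3.306.
W_a / W_b = 1.46 / 3.306 = 0.4416.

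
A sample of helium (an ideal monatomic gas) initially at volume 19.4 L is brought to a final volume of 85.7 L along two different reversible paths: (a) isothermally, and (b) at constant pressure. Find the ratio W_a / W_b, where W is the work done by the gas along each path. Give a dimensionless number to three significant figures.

W_a / W_b ≈ 0.435

Path (a) isothermal: W = P₁V₁ ln(V₂/V₁) → W_a/(P₁V₁) = 1.486.
Path (b) isobaric: W = P₁(V₂ − V₁) → W_b/(P₁V₁) = 3.418.
W_a / W_b = 1.486 / 3.418 = 0.4347.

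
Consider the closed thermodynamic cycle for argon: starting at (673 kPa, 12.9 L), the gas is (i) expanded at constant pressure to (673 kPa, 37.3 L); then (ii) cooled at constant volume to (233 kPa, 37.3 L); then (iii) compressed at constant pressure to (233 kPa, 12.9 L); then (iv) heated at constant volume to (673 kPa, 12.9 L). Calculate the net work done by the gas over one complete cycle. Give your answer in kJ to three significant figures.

Constant-volume legs do no work.
W(i) = (673)(37.3 − 12.9) = 16421 J; W(iii) = (233)(12.9 − 37.3) = -5685 J.
W_net = 16421 − 5685 = 10736 J (the clockwise enclosed area).

W_net ≈ 10.7 kJ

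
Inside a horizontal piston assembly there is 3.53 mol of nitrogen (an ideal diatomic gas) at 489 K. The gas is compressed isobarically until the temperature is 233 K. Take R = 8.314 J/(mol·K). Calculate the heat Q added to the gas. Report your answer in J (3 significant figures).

Isobaric: W = nRΔT = (3.53)(8.314)(-256) = -7513 J.
ΔU = nCᵥΔT with Cᵥ = 5R/2: ΔU = (3.53)(20.79)(-256) = -18783 J.
Q = ΔU + W = -18783 − 7513 = -26296 J.

Q ≈ -26300 J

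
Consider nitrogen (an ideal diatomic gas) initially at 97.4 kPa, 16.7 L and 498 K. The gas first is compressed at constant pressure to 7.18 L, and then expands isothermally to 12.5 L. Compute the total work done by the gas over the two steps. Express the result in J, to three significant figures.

Step 1 (isobaric): W = PΔV = (97.4 kPa)(7.18 − 16.7 L) = -927.2 J.
After step 1: P = 97.4 kPa, V = 7.18 L, T = 214.1 K.
Step 2 (isothermal): W = P₁V₁ ln(V₂/V₁) = (699.3) ln(12.5/7.18) = 387.7 J.
W_total = -927.2 + 387.7 = -539.5 J.

W_total ≈ -540 J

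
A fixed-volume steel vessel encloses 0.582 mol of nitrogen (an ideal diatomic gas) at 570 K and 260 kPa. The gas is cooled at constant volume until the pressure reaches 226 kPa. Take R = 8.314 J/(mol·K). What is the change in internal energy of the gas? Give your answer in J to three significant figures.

ΔU ≈ -902 J

Constant volume ⇒ W = 0, so Q = ΔU = nCᵥΔT with Cᵥ = 5R/2 = 20.79 J/(mol·K).
At constant V, T₂/T₁ = P₂/P₁ ⇒ ΔT = T₁(P₂/P₁ − 1) = 570·(226/260 − 1) = -74.54 K.
ΔU = (0.582)(20.79)(-74.54) = -901.7 J.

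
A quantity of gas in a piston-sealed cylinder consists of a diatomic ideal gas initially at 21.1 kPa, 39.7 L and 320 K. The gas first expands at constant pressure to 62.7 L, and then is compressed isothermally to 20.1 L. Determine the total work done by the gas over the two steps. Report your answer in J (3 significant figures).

W_total ≈ -1020 J

Step 1 (isobaric): W = PΔV = (21.1 kPa)(62.7 − 39.7 L) = 485.3 J.
After step 1: P = 21.1 kPa, V = 62.7 L, T = 505.4 K.
Step 2 (isothermal): W = P₁V₁ ln(V₂/V₁) = (1323) ln(20.1/62.7) = -1505 J.
W_total = 485.3 − 1505 = -1020 J.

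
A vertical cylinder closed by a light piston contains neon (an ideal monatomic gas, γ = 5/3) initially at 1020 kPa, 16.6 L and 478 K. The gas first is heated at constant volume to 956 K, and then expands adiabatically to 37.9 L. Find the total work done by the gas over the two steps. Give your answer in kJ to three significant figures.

Step 1 (isochoric): W = 0 (constant volume).
After step 1: P = 2040 kPa (V unchanged).
Step 2 (adiabatic): W = (P₁V₁ − P₂V₂)/(γ−1) = (33864 − 19531)/0.667 = 21500 J.
W_total = 0 + 21500 = 21500 J.

W_total ≈ 21.5 kJ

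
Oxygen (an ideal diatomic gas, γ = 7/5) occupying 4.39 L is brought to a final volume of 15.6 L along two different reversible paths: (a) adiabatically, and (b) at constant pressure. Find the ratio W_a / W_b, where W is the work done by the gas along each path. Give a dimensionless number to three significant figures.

Path (a) adiabatic: W = P₁V₁(1 − (V₁/V₂)^(γ−1))/(γ−1) → W_a/(P₁V₁) = 0.9945.
Path (b) isobaric: W = P₁(V₂ − V₁) → W_b/(P₁V₁) = 2.554.
W_a / W_b = 0.9945 / 2.554 = 0.3895.

W_a / W_b ≈ 0.389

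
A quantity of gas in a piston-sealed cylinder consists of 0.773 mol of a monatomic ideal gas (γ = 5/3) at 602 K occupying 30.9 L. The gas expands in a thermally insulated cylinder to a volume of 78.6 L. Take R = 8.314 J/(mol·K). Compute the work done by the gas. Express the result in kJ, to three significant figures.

W ≈ 2.69 kJ

Adiabatic: TV^(γ−1) = const with γ = 5/3.
T₂ = T₁ (V₁/V₂)^(γ−1) = 602 × (30.9/78.6)^0.667 = 602 × 0.5366 = 323.1 K.
W_by = nCᵥ(T₁ − T₂) = (0.773)(12.47)(602 − 323.1) = 2689 J.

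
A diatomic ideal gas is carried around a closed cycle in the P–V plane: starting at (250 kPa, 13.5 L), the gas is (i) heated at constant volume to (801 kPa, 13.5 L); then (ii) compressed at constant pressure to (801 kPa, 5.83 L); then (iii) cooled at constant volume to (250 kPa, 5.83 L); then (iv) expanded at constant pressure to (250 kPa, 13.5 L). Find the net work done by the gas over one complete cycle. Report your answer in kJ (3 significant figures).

Constant-volume legs do no work.
W(ii) = (801)(5.83 − 13.5) = -6144 J; W(iv) = (250)(13.5 − 5.83) = 1918 J.
W_net = -6144 + 1918 = -4226 J (the counter-clockwise enclosed area).

W_net ≈ -4.23 kJ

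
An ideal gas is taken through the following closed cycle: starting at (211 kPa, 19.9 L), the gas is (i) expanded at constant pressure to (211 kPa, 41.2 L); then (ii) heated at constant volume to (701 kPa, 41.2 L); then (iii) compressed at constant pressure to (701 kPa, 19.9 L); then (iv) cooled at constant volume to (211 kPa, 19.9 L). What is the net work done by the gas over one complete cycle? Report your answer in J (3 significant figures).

Constant-volume legs do no work.
W(i) = (211)(41.2 − 19.9) = 4494 J; W(iii) = (701)(19.9 − 41.2) = -14931 J.
W_net = 4494 − 14931 = -10437 J (the counter-clockwise enclosed area).

W_net ≈ -10400 J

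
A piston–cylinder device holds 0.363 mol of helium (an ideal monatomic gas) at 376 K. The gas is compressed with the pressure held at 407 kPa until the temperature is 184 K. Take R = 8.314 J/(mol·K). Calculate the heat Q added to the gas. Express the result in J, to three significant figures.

Isobaric: W = nRΔT = (0.363)(8.314)(-192) = -579.5 J.
ΔU = nCᵥΔT with Cᵥ = 3R/2: ΔU = (0.363)(12.47)(-192) = -869.2 J.
Q = ΔU + W = -869.2 − 579.5 = -1449 J.

Q ≈ -1450 J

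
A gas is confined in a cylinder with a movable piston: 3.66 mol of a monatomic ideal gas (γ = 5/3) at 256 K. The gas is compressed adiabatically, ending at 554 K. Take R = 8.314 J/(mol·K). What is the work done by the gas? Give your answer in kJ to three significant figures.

W ≈ -13.6 kJ

Adiabatic ⇒ Q = 0, so W_by = −ΔU = nCᵥ(T₁ − T₂).
Cᵥ = 3R/2 = 12.47 J/(mol·K).
W = (3.66)(12.47)(256 − 554) = -13602 J.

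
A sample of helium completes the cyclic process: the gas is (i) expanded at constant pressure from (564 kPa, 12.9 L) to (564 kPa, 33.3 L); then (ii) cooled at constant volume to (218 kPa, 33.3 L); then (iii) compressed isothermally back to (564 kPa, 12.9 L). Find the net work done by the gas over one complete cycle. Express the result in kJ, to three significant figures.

W_net ≈ 4.62 kJ

Leg (i): W = PΔV = (564)(33.3 − 12.9) = 11506 J.
Leg (ii): W = 0.
Leg (iii): W = PᵢVᵢ ln(V_f/Vᵢ) = (7259) ln(12.9/33.3) = -6884 J.
W_net = 11506 − 6884 = 4621 J.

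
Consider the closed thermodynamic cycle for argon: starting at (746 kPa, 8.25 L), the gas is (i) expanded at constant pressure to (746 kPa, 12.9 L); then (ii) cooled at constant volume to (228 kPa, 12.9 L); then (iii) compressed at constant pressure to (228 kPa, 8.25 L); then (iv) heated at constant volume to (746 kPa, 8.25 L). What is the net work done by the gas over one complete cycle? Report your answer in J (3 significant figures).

W_net ≈ 2410 J

Constant-volume legs do no work.
W(i) = (746)(12.9 − 8.25) = 3469 J; W(iii) = (228)(8.25 − 12.9) = -1060 J.
W_net = 3469 − 1060 = 2409 J (the clockwise enclosed area).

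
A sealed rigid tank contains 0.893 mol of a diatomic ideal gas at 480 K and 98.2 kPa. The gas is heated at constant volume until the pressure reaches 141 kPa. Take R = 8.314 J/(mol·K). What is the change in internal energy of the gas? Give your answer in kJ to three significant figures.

Constant volume ⇒ W = 0, so Q = ΔU = nCᵥΔT with Cᵥ = 5R/2 = 20.79 J/(mol·K).
At constant V, T₂/T₁ = P₂/P₁ ⇒ ΔT = T₁(P₂/P₁ − 1) = 480·(141/98.2 − 1) = 209.2 K.
ΔU = (0.893)(20.79)(209.2) = 3883 J.

ΔU ≈ 3.88 kJ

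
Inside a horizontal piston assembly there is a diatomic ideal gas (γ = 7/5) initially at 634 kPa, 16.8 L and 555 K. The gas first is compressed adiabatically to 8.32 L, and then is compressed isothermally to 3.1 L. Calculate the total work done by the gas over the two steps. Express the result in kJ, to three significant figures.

W_total ≈ -22.6 kJ

Step 1 (adiabatic): W = (P₁V₁ − P₂V₂)/(γ−1) = (10651 − 14108)/0.4 = -8643 J.
After step 1: P = 1696 kPa, V = 8.32 L, T = 735.1 K.
Step 2 (isothermal): W = P₁V₁ ln(V₂/V₁) = (14108) ln(3.1/8.32) = -13929 J.
W_total = -8643 − 13929 = -22571 J.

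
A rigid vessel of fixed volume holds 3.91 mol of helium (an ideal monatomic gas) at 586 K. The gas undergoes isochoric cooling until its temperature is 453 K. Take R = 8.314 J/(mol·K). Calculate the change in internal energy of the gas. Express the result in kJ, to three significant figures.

Constant volume ⇒ W = 0, so Q = ΔU = nCᵥΔT with Cᵥ = 3R/2 = 12.47 J/(mol·K).
ΔU = (3.91)(12.47)(453 − 586) = -6485 J.

ΔU ≈ -6.49 kJ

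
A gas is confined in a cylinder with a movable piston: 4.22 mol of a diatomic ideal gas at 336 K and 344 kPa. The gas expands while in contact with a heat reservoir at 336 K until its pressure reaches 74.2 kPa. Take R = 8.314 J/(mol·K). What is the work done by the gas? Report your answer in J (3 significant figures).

W ≈ 18100 J

Isothermal process: W = nRT ln(V₂/V₁) = nRT ln(P₁/P₂).
W = (4.22)(8.314)(336) × ln(344/74.2)
  = 11789 × ln(4.636) = 11789 × 1.534
W_by_gas = 18082 J.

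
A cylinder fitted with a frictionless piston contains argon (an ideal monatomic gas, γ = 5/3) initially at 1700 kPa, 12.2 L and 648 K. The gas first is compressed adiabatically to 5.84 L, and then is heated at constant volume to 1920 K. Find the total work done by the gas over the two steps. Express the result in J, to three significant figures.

W_total ≈ -19700 J

Step 1 (adiabatic): W = (P₁V₁ − P₂V₂)/(γ−1) = (20740 − 33893)/0.667 = -19729 J.
Step 2 (isochoric): W = 0 (constant volume).
W_total = -19729 + 0 = -19729 J.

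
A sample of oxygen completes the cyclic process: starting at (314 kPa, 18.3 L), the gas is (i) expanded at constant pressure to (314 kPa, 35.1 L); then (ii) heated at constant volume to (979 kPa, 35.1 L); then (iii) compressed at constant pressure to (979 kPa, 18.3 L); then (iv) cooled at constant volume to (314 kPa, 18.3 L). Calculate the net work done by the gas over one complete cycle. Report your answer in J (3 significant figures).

W_net ≈ -11200 J

Constant-volume legs do no work.
W(i) = (314)(35.1 − 18.3) = 5275 J; W(iii) = (979)(18.3 − 35.1) = -16447 J.
W_net = 5275 − 16447 = -11172 J (the counter-clockwise enclosed area).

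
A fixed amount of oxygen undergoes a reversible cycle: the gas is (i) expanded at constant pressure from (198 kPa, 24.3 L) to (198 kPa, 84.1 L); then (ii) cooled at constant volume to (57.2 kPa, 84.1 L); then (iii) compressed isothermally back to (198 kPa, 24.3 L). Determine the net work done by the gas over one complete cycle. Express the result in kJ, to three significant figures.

Leg (i): W = PΔV = (198)(84.1 − 24.3) = 11840 J.
Leg (ii): W = 0.
Leg (iii): W = PᵢVᵢ ln(V_f/Vᵢ) = (4811) ln(24.3/84.1) = -5972 J.
W_net = 11840 − 5972 = 5868 J.

W_net ≈ 5.87 kJ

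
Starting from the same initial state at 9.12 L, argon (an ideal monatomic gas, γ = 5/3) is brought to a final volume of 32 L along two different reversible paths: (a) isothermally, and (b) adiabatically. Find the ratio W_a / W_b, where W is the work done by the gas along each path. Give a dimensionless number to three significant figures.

Path (a) isothermal: W = P₁V₁ ln(V₂/V₁) → W_a/(P₁V₁) = 1.255.
Path (b) adiabatic: W = P₁V₁(1 − (V₁/V₂)^(γ−1))/(γ−1) → W_b/(P₁V₁) = 0.8504.
W_a / W_b = 1.255 / 0.8504 = 1.476.

W_a / W_b ≈ 1.48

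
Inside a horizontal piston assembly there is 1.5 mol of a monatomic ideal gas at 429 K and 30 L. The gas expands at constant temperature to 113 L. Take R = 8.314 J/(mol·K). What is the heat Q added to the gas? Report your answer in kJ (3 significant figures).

Q ≈ 7.10 kJ

Isothermal ⇒ ΔU = 0, so Q = W = nRT ln(V₂/V₁).
Q = (1.5)(8.314)(429) ln(113/30) = 5350 × 1.326 = 7095 J.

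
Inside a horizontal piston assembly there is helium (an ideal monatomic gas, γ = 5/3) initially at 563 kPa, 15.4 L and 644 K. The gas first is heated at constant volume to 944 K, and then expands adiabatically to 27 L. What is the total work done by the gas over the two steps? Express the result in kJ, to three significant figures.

Step 1 (isochoric): W = 0 (constant volume).
After step 1: P = 825.3 kPa (V unchanged).
Step 2 (adiabatic): W = (P₁V₁ − P₂V₂)/(γ−1) = (12709 − 8741)/0.667 = 5952 J.
W_total = 0 + 5952 = 5952 J.

W_total ≈ 5.95 kJ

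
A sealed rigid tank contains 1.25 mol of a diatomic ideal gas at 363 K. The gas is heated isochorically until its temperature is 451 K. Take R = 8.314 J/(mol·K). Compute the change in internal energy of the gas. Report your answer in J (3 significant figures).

Constant volume ⇒ W = 0, so Q = ΔU = nCᵥΔT with Cᵥ = 5R/2 = 20.79 J/(mol·K).
ΔU = (1.25)(20.79)(451 − 363) = 2286 J.

ΔU ≈ 2290 J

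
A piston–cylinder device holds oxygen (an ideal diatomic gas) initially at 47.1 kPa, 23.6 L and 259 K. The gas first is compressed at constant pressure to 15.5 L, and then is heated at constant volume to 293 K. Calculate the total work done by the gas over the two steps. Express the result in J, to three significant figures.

Step 1 (isobaric): W = PΔV = (47.1 kPa)(15.5 − 23.6 L) = -381.5 J.
Step 2 (isochoric): W = 0 (constant volume).
W_total = -381.5 + 0 = -381.5 J.

W_total ≈ -382 J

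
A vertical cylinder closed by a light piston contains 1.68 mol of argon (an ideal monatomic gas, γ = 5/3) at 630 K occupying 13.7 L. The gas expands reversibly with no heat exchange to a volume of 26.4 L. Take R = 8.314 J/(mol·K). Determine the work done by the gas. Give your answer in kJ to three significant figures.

Adiabatic: TV^(γ−1) = const with γ = 5/3.
T₂ = T₁ (V₁/V₂)^(γ−1) = 630 × (13.7/26.4)^0.667 = 630 × 0.6458 = 406.8 K.
W_by = nCᵥ(T₁ − T₂) = (1.68)(12.47)(630 − 406.8) = 4676 J.

W ≈ 4.68 kJ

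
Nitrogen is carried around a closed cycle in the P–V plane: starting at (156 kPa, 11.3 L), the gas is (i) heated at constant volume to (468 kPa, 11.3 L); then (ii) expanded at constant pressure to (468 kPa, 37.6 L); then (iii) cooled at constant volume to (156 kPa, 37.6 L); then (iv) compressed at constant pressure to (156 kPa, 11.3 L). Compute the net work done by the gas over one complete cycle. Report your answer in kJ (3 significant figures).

Constant-volume legs do no work.
W(ii) = (468)(37.6 − 11.3) = 12308 J; W(iv) = (156)(11.3 − 37.6) = -4103 J.
W_net = 12308 − 4103 = 8206 J (the clockwise enclosed area).

W_net ≈ 8.21 kJ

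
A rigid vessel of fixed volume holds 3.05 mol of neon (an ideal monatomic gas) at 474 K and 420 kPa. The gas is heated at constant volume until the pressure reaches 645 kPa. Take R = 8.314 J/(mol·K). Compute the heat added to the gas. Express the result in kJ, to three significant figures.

Constant volume ⇒ W = 0, so Q = ΔU = nCᵥΔT with Cᵥ = 3R/2 = 12.47 J/(mol·K).
At constant V, T₂/T₁ = P₂/P₁ ⇒ ΔT = T₁(P₂/P₁ − 1) = 474·(645/420 − 1) = 253.9 K.
ΔU = (3.05)(12.47)(253.9) = 9659 J.

Q ≈ 9.66 kJ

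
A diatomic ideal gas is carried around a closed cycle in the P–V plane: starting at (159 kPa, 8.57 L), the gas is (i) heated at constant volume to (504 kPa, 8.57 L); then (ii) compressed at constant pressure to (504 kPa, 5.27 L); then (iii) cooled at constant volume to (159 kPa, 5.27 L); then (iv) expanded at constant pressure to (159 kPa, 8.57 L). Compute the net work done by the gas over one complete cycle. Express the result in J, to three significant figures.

Constant-volume legs do no work.
W(ii) = (504)(5.27 − 8.57) = -1663 J; W(iv) = (159)(8.57 − 5.27) = 524.7 J.
W_net = -1663 + 524.7 = -1138 J (the counter-clockwise enclosed area).

W_net ≈ -1140 J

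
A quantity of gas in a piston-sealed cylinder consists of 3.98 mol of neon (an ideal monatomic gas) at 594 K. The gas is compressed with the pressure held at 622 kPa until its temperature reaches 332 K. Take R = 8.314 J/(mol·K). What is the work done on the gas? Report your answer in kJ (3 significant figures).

W ≈ 8.67 kJ

Isobaric: W = P ΔV = nR ΔT.
W = (3.98)(8.314)(332 − 594) = -8670 J.
Work on gas = −W_by = 8670 J.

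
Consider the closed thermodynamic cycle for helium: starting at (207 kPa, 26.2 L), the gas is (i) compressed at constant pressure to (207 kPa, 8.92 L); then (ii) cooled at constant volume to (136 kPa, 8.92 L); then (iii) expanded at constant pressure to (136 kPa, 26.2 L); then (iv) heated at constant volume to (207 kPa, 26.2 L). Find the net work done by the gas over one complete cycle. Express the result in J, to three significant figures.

Constant-volume legs do no work.
W(i) = (207)(8.92 − 26.2) = -3577 J; W(iii) = (136)(26.2 − 8.92) = 2350 J.
W_net = -3577 + 2350 = -1227 J (the counter-clockwise enclosed area).

W_net ≈ -1230 J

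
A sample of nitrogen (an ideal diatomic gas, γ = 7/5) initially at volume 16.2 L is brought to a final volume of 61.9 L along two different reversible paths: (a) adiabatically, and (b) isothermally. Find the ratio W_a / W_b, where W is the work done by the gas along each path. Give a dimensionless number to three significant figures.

Path (a) adiabatic: W = P₁V₁(1 − (V₁/V₂)^(γ−1))/(γ−1) → W_a/(P₁V₁) = 1.038.
Path (b) isothermal: W = P₁V₁ ln(V₂/V₁) → W_b/(P₁V₁) = 1.341.
W_a / W_b = 1.038 / 1.341 = 0.774.

W_a / W_b ≈ 0.774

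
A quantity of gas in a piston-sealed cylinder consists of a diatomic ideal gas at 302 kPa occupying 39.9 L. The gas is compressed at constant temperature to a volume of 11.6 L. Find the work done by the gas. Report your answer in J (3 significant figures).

W ≈ -14900 J

Isothermal: W = nRT ln(V₂/V₁) = P₁V₁ ln(V₂/V₁).
P₁V₁ = (302 kPa)(39.9 L) = 12050 J.
W = 12050 × ln(11.6/39.9) = 12050 × -1.235
W_by_gas = -14886 J.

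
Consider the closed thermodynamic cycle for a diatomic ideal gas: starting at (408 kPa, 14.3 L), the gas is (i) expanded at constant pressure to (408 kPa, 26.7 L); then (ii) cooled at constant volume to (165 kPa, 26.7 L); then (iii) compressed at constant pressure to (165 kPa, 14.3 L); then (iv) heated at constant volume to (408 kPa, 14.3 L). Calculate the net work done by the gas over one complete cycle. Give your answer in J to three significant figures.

W_net ≈ 3010 J

Constant-volume legs do no work.
W(i) = (408)(26.7 − 14.3) = 5059 J; W(iii) = (165)(14.3 − 26.7) = -2046 J.
W_net = 5059 − 2046 = 3013 J (the clockwise enclosed area).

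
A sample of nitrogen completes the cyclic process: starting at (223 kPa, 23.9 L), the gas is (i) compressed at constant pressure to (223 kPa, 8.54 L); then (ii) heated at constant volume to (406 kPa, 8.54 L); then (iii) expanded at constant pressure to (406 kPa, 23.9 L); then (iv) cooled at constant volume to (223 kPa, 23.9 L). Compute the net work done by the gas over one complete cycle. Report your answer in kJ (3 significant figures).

Constant-volume legs do no work.
W(i) = (223)(8.54 − 23.9) = -3425 J; W(iii) = (406)(23.9 − 8.54) = 6236 J.
W_net = -3425 + 6236 = 2811 J (the clockwise enclosed area).

W_net ≈ 2.81 kJ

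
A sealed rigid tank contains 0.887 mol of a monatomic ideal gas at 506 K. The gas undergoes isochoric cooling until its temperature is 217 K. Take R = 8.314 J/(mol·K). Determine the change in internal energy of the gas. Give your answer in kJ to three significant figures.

Constant volume ⇒ W = 0, so Q = ΔU = nCᵥΔT with Cᵥ = 3R/2 = 12.47 J/(mol·K).
ΔU = (0.887)(12.47)(217 − 506) = -3197 J.

ΔU ≈ -3.20 kJ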